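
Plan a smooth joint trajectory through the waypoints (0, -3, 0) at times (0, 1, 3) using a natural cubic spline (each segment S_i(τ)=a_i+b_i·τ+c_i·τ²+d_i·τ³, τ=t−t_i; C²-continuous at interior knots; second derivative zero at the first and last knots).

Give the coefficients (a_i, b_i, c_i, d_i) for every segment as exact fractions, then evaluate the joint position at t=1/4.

  seg 0: a=0 b=-15/4 c=0 d=3/4
  seg 1: a=-3 b=-3/2 c=9/4 d=-3/8
S(1/4) = -237/256

Δ: Δ0=-3, Δ1=3/2
row 1: diag=6, rhs=27; c'=1/3, d'=9/2
back: M1=9/2
M: M0=0, M1=9/2, M2=0
seg 0: a=0, c=M0/2=0, d=(M1−M0)/(6·1)=3/4, b=Δ0−h0·(2M0+M1)/6=-15/4
seg 1: a=-3, c=M1/2=9/4, d=(M2−M1)/(6·2)=-3/8, b=Δ1−h1·(2M1+M2)/6=-3/2
t_q=1/4 → seg 0, τ=1/4; S=0+-15/4·τ+0·τ²+3/4·τ³=-237/256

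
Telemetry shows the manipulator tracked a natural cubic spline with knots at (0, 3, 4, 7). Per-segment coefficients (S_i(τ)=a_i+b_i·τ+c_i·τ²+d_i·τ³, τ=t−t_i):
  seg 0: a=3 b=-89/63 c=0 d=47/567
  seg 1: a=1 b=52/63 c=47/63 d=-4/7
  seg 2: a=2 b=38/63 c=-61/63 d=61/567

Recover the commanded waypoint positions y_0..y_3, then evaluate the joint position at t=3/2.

y_0=3 y_1=1 y_2=2 y_3=-2
S(3/2) = 65/56

y_0 = S_0(0) = a_0 = 3
y_1 = S_1(0) = a_1 = 1
y_2 = S_2(0) = a_2 = 2
y_3 = S_2(3) = -2
t_q=3/2 is in segment 0 (τ=3/2); S_0(τ)=65/56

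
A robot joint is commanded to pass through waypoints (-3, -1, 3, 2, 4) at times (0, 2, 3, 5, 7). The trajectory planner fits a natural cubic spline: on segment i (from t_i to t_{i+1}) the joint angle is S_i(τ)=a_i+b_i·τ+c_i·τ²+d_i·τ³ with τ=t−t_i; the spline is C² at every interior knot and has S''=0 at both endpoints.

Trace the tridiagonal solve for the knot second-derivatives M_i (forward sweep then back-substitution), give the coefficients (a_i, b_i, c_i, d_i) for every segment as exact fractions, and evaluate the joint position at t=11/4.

Δ: Δ0=1, Δ1=4, Δ2=-1/2, Δ3=1
row 1: diag=6, rhs=18; c'=1/6, d'=3
row 2: denom=6−1·1/6=35/6; d'=(-27−1·3)/(35/6)=-36/7
row 3: denom=8−2·12/35=256/35; d'=(9−2·-36/7)/(256/35)=675/256
back: M3=675/256
back: M2=-36/7−12/35·675/256=-387/64
back: M1=3−1/6·-387/64=513/128
M: M0=0, M1=513/128, M2=-387/64, M3=675/256, M4=0
seg 0: a=-3, c=M0/2=0, d=(M1−M0)/(6·2)=171/512, b=Δ0−h0·(2M0+M1)/6=-43/128
seg 1: a=-1, c=M1/2=513/256, d=(M2−M1)/(6·1)=-429/256, b=Δ1−h1·(2M1+M2)/6=235/64
seg 2: a=3, c=M2/2=-387/128, d=(M3−M2)/(6·2)=741/1024, b=Δ2−h2·(2M2+M3)/6=679/256
seg 3: a=2, c=M3/2=675/512, d=(M4−M3)/(6·2)=-225/1024, b=Δ3−h3·(2M3+M4)/6=-97/128
t_q=11/4 → seg 1, τ=3/4; S=-1+235/64·τ+513/256·τ²+-429/256·τ³=35621/16384

  seg 0: a=-3 b=-43/128 c=0 d=171/512
  seg 1: a=-1 b=235/64 c=513/256 d=-429/256
  seg 2: a=3 b=679/256 c=-387/128 d=741/1024
  seg 3: a=2 b=-97/128 c=675/512 d=-225/1024
S(11/4) = 35621/16384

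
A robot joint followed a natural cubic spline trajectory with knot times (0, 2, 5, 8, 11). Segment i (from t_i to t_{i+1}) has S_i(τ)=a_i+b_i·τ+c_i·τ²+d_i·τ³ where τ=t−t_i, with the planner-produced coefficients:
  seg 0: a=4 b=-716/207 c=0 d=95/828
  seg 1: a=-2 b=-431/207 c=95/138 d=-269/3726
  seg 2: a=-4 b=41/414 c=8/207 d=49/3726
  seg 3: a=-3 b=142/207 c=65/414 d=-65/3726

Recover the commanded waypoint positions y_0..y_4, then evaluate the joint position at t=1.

y_0=4 y_1=-2 y_2=-4 y_3=-3 y_4=0
S(1) = 181/276

y_0 = S_0(0) = a_0 = 4
y_1 = S_1(0) = a_1 = -2
y_2 = S_2(0) = a_2 = -4
y_3 = S_3(0) = a_3 = -3
y_4 = S_3(3) = 0
t_q=1 is in segment 0 (τ=1); S_0(τ)=181/276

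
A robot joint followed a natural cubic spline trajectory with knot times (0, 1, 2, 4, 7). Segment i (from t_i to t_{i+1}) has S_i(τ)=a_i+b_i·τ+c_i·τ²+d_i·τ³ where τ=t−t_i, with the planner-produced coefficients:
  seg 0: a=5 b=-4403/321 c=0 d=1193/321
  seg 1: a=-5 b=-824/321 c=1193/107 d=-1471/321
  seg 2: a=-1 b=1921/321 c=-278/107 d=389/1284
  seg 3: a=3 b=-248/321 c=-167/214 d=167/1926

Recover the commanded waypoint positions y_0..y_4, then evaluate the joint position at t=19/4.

y_0 = S_0(0) = a_0 = 5
y_1 = S_1(0) = a_1 = -5
y_2 = S_2(0) = a_2 = -1
y_3 = S_3(0) = a_3 = 3
y_4 = S_3(3) = -4
t_q=19/4 is in segment 3 (τ=3/4); S_3(τ)=27641/13696

y_0=5 y_1=-5 y_2=-1 y_3=3 y_4=-4
S(19/4) = 27641/13696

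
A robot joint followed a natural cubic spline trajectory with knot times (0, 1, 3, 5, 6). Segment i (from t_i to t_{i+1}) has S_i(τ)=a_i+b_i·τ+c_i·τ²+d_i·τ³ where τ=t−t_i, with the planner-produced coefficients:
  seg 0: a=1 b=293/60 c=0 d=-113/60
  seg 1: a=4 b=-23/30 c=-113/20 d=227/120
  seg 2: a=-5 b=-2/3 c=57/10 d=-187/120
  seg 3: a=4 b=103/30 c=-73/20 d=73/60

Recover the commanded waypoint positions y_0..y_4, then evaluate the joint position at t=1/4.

y_0 = S_0(0) = a_0 = 1
y_1 = S_1(0) = a_1 = 4
y_2 = S_2(0) = a_2 = -5
y_3 = S_3(0) = a_3 = 4
y_4 = S_3(1) = 5
t_q=1/4 is in segment 0 (τ=1/4); S_0(τ)=561/256

y_0=1 y_1=4 y_2=-5 y_3=4 y_4=5
S(1/4) = 561/256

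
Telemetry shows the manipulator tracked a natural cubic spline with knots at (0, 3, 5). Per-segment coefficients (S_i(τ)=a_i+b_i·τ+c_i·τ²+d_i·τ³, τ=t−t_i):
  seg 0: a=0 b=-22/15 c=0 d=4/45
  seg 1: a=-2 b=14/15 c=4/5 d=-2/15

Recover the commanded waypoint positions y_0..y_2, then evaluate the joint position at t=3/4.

y_0 = S_0(0) = a_0 = 0
y_1 = S_1(0) = a_1 = -2
y_2 = S_1(2) = 2
t_q=3/4 is in segment 0 (τ=3/4); S_0(τ)=-17/16

y_0=0 y_1=-2 y_2=2
S(3/4) = -17/16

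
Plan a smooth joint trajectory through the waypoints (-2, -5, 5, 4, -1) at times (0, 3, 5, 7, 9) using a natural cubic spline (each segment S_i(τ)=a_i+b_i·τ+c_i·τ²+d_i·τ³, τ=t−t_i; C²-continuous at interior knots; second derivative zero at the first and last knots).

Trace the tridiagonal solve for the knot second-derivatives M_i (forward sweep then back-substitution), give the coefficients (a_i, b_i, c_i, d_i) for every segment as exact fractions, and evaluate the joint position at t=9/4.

  seg 0: a=-2 b=-236/71 c=0 d=55/213
  seg 1: a=-5 b=259/71 c=165/71 d=-117/142
  seg 2: a=5 b=217/71 c=-186/71 d=239/568
  seg 3: a=4 b=-337/142 c=-27/284 d=9/568
S(9/4) = -29707/4544

Δ: Δ0=-1, Δ1=5, Δ2=-1/2, Δ3=-5/2
row 1: diag=10, rhs=36; c'=1/5, d'=18/5
row 2: denom=8−2·1/5=38/5; d'=(-33−2·18/5)/(38/5)=-201/38
row 3: denom=8−2·5/19=142/19; d'=(-12−2·-201/38)/(142/19)=-27/142
back: M3=-27/142
back: M2=-201/38−5/19·-27/142=-372/71
back: M1=18/5−1/5·-372/71=330/71
M: M0=0, M1=330/71, M2=-372/71, M3=-27/142, M4=0
seg 0: a=-2, c=M0/2=0, d=(M1−M0)/(6·3)=55/213, b=Δ0−h0·(2M0+M1)/6=-236/71
seg 1: a=-5, c=M1/2=165/71, d=(M2−M1)/(6·2)=-117/142, b=Δ1−h1·(2M1+M2)/6=259/71
seg 2: a=5, c=M2/2=-186/71, d=(M3−M2)/(6·2)=239/568, b=Δ2−h2·(2M2+M3)/6=217/71
seg 3: a=4, c=M3/2=-27/284, d=(M4−M3)/(6·2)=9/568, b=Δ3−h3·(2M3+M4)/6=-337/142
t_q=9/4 → seg 0, τ=9/4; S=-2+-236/71·τ+0·τ²+55/213·τ³=-29707/4544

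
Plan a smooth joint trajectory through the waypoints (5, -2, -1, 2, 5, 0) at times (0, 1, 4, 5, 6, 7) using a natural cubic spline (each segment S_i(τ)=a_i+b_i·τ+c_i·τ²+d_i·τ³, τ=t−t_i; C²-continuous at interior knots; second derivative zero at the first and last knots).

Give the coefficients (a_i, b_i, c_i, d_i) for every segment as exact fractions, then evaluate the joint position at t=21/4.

Δ: Δ0=-7, Δ1=1/3, Δ2=3, Δ3=3, Δ4=-5
row 1: diag=8, rhs=44; c'=3/8, d'=11/2
row 2: denom=8−3·3/8=55/8; d'=(16−3·11/2)/(55/8)=-4/55
row 3: denom=4−1·8/55=212/55; d'=(0−1·-4/55)/(212/55)=1/53
row 4: denom=4−1·55/212=793/212; d'=(-48−1·1/53)/(793/212)=-10180/793
back: M4=-10180/793
back: M3=1/53−55/212·-10180/793=2656/793
back: M2=-4/55−8/55·2656/793=-444/793
back: M1=11/2−3/8·-444/793=4528/793
M: M0=0, M1=4528/793, M2=-444/793, M3=2656/793, M4=-10180/793, M5=0
seg 0: a=5, c=M0/2=0, d=(M1−M0)/(6·1)=2264/2379, b=Δ0−h0·(2M0+M1)/6=-18917/2379
seg 1: a=-2, c=M1/2=2264/793, d=(M2−M1)/(6·3)=-2486/7137, b=Δ1−h1·(2M1+M2)/6=-12125/2379
seg 2: a=-1, c=M2/2=-222/793, d=(M3−M2)/(6·1)=1550/2379, b=Δ2−h2·(2M2+M3)/6=481/183
seg 3: a=2, c=M3/2=1328/793, d=(M4−M3)/(6·1)=-6418/2379, b=Δ3−h3·(2M3+M4)/6=9571/2379
seg 4: a=5, c=M4/2=-5090/793, d=(M5−M4)/(6·1)=5090/2379, b=Δ4−h4·(2M4+M5)/6=-1715/2379
t_q=21/4 → seg 3, τ=1/4; S=2+9571/2379·τ+1328/793·τ²+-6418/2379·τ³=77861/25376

  seg 0: a=5 b=-18917/2379 c=0 d=2264/2379
  seg 1: a=-2 b=-12125/2379 c=2264/793 d=-2486/7137
  seg 2: a=-1 b=481/183 c=-222/793 d=1550/2379
  seg 3: a=2 b=9571/2379 c=1328/793 d=-6418/2379
  seg 4: a=5 b=-1715/2379 c=-5090/793 d=5090/2379
S(21/4) = 77861/25376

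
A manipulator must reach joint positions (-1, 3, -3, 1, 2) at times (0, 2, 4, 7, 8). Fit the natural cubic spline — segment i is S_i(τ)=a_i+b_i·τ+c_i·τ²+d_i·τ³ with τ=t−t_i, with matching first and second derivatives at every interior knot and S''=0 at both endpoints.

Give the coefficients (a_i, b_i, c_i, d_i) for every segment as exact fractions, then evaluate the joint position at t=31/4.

Δ: Δ0=2, Δ1=-3, Δ2=4/3, Δ3=1
row 1: diag=8, rhs=-30; c'=1/4, d'=-15/4
row 2: denom=10−2·1/4=19/2; d'=(26−2·-15/4)/(19/2)=67/19
row 3: denom=8−3·6/19=134/19; d'=(-2−3·67/19)/(134/19)=-239/134
back: M3=-239/134
back: M2=67/19−6/19·-239/134=274/67
back: M1=-15/4−1/4·274/67=-1279/268
M: M0=0, M1=-1279/268, M2=274/67, M3=-239/134, M4=0
seg 0: a=-1, c=M0/2=0, d=(M1−M0)/(6·2)=-1279/3216, b=Δ0−h0·(2M0+M1)/6=2887/804
seg 1: a=3, c=M1/2=-1279/536, d=(M2−M1)/(6·2)=2375/3216, b=Δ1−h1·(2M1+M2)/6=-475/402
seg 2: a=-3, c=M2/2=137/67, d=(M3−M2)/(6·3)=-787/2412, b=Δ2−h2·(2M2+M3)/6=-1499/804
seg 3: a=1, c=M3/2=-239/268, d=(M4−M3)/(6·1)=239/804, b=Δ3−h3·(2M3+M4)/6=641/402
t_q=31/4 → seg 3, τ=3/4; S=1+641/402·τ+-239/268·τ²+239/804·τ³=31211/17152

  seg 0: a=-1 b=2887/804 c=0 d=-1279/3216
  seg 1: a=3 b=-475/402 c=-1279/536 d=2375/3216
  seg 2: a=-3 b=-1499/804 c=137/67 d=-787/2412
  seg 3: a=1 b=641/402 c=-239/268 d=239/804
S(31/4) = 31211/17152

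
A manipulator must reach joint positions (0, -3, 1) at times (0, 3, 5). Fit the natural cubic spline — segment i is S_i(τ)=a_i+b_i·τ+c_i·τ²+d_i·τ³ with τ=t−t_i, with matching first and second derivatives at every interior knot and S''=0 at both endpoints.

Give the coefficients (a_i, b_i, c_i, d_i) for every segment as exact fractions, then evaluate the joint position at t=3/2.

Δ: Δ0=-1, Δ1=2
row 1: diag=10, rhs=18; c'=1/5, d'=9/5
back: M1=9/5
M: M0=0, M1=9/5, M2=0
seg 0: a=0, c=M0/2=0, d=(M1−M0)/(6·3)=1/10, b=Δ0−h0·(2M0+M1)/6=-19/10
seg 1: a=-3, c=M1/2=9/10, d=(M2−M1)/(6·2)=-3/20, b=Δ1−h1·(2M1+M2)/6=4/5
t_q=3/2 → seg 0, τ=3/2; S=0+-19/10·τ+0·τ²+1/10·τ³=-201/80

  seg 0: a=0 b=-19/10 c=0 d=1/10
  seg 1: a=-3 b=4/5 c=9/10 d=-3/20
S(3/2) = -201/80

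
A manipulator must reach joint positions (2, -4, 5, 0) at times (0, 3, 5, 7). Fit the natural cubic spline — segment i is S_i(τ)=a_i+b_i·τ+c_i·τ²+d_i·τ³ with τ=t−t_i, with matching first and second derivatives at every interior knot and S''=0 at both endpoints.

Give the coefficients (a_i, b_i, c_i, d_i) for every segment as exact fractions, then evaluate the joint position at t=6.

  seg 0: a=2 b=-175/38 c=0 d=11/38
  seg 1: a=-4 b=61/19 c=99/38 d=-149/152
  seg 2: a=5 b=71/38 c=-249/76 d=83/152
S(6) = 629/152

Δ: Δ0=-2, Δ1=9/2, Δ2=-5/2
row 1: diag=10, rhs=39; c'=1/5, d'=39/10
row 2: denom=8−2·1/5=38/5; d'=(-42−2·39/10)/(38/5)=-249/38
back: M2=-249/38
back: M1=39/10−1/5·-249/38=99/19
M: M0=0, M1=99/19, M2=-249/38, M3=0
seg 0: a=2, c=M0/2=0, d=(M1−M0)/(6·3)=11/38, b=Δ0−h0·(2M0+M1)/6=-175/38
seg 1: a=-4, c=M1/2=99/38, d=(M2−M1)/(6·2)=-149/152, b=Δ1−h1·(2M1+M2)/6=61/19
seg 2: a=5, c=M2/2=-249/76, d=(M3−M2)/(6·2)=83/152, b=Δ2−h2·(2M2+M3)/6=71/38
t_q=6 → seg 2, τ=1; S=5+71/38·τ+-249/76·τ²+83/152·τ³=629/152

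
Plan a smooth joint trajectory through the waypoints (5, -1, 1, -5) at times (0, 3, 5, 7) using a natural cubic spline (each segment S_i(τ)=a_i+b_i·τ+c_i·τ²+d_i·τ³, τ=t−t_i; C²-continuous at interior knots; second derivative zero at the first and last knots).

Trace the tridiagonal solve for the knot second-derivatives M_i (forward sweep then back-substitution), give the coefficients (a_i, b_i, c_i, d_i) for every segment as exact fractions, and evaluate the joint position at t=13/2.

  seg 0: a=5 b=-62/19 c=0 d=8/57
  seg 1: a=-1 b=10/19 c=24/19 d=-39/76
  seg 2: a=1 b=-11/19 c=-69/38 d=23/76
S(13/2) = -1783/608

Δ: Δ0=-2, Δ1=1, Δ2=-3
row 1: diag=10, rhs=18; c'=1/5, d'=9/5
row 2: denom=8−2·1/5=38/5; d'=(-24−2·9/5)/(38/5)=-69/19
back: M2=-69/19
back: M1=9/5−1/5·-69/19=48/19
M: M0=0, M1=48/19, M2=-69/19, M3=0
seg 0: a=5, c=M0/2=0, d=(M1−M0)/(6·3)=8/57, b=Δ0−h0·(2M0+M1)/6=-62/19
seg 1: a=-1, c=M1/2=24/19, d=(M2−M1)/(6·2)=-39/76, b=Δ1−h1·(2M1+M2)/6=10/19
seg 2: a=1, c=M2/2=-69/38, d=(M3−M2)/(6·2)=23/76, b=Δ2−h2·(2M2+M3)/6=-11/19
t_q=13/2 → seg 2, τ=3/2; S=1+-11/19·τ+-69/38·τ²+23/76·τ³=-1783/608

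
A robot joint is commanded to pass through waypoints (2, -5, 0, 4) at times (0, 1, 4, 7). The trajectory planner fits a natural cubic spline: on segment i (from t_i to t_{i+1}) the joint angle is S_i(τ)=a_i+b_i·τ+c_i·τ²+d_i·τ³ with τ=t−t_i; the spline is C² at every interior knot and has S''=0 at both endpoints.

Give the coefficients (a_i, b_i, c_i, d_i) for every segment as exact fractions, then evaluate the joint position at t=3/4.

Δ: Δ0=-7, Δ1=5/3, Δ2=4/3
row 1: diag=8, rhs=52; c'=3/8, d'=13/2
row 2: denom=12−3·3/8=87/8; d'=(-2−3·13/2)/(87/8)=-172/87
back: M2=-172/87
back: M1=13/2−3/8·-172/87=210/29
M: M0=0, M1=210/29, M2=-172/87, M3=0
seg 0: a=2, c=M0/2=0, d=(M1−M0)/(6·1)=35/29, b=Δ0−h0·(2M0+M1)/6=-238/29
seg 1: a=-5, c=M1/2=105/29, d=(M2−M1)/(6·3)=-401/783, b=Δ1−h1·(2M1+M2)/6=-133/29
seg 2: a=0, c=M2/2=-86/87, d=(M3−M2)/(6·3)=86/783, b=Δ2−h2·(2M2+M3)/6=96/29
t_q=3/4 → seg 0, τ=3/4; S=2+-238/29·τ+0·τ²+35/29·τ³=-6767/1856

  seg 0: a=2 b=-238/29 c=0 d=35/29
  seg 1: a=-5 b=-133/29 c=105/29 d=-401/783
  seg 2: a=0 b=96/29 c=-86/87 d=86/783
S(3/4) = -6767/1856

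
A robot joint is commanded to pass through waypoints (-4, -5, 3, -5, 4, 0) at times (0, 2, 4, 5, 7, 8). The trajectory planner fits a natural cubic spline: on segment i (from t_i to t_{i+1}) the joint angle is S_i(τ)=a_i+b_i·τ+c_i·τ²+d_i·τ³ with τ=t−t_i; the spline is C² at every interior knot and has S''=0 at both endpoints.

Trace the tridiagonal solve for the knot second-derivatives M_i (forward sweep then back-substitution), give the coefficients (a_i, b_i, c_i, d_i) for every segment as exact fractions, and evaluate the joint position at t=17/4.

  seg 0: a=-4 b=-2129/680 c=0 d=1789/2720
  seg 1: a=-5 b=1619/340 c=5367/1360 d=-1177/544
  seg 2: a=3 b=-3683/680 c=-768/85 d=4387/680
  seg 3: a=-5 b=-281/68 c=7017/680 d=-2041/680
  seg 4: a=4 b=383/340 c=-5229/680 d=1743/680
S(17/4) = 51443/43520

Δ: Δ0=-1/2, Δ1=4, Δ2=-8, Δ3=9/2, Δ4=-4
row 1: diag=8, rhs=27; c'=1/4, d'=27/8
row 2: denom=6−2·1/4=11/2; d'=(-72−2·27/8)/(11/2)=-315/22
row 3: denom=6−1·2/11=64/11; d'=(75−1·-315/22)/(64/11)=1965/128
row 4: denom=6−2·11/32=85/16; d'=(-51−2·1965/128)/(85/16)=-5229/340
back: M4=-5229/340
back: M3=1965/128−11/32·-5229/340=7017/340
back: M2=-315/22−2/11·7017/340=-1536/85
back: M1=27/8−1/4·-1536/85=5367/680
M: M0=0, M1=5367/680, M2=-1536/85, M3=7017/340, M4=-5229/340, M5=0
seg 0: a=-4, c=M0/2=0, d=(M1−M0)/(6·2)=1789/2720, b=Δ0−h0·(2M0+M1)/6=-2129/680
seg 1: a=-5, c=M1/2=5367/1360, d=(M2−M1)/(6·2)=-1177/544, b=Δ1−h1·(2M1+M2)/6=1619/340
seg 2: a=3, c=M2/2=-768/85, d=(M3−M2)/(6·1)=4387/680, b=Δ2−h2·(2M2+M3)/6=-3683/680
seg 3: a=-5, c=M3/2=7017/680, d=(M4−M3)/(6·2)=-2041/680, b=Δ3−h3·(2M3+M4)/6=-281/68
seg 4: a=4, c=M4/2=-5229/680, d=(M5−M4)/(6·1)=1743/680, b=Δ4−h4·(2M4+M5)/6=383/340
t_q=17/4 → seg 2, τ=1/4; S=3+-3683/680·τ+-768/85·τ²+4387/680·τ³=51443/43520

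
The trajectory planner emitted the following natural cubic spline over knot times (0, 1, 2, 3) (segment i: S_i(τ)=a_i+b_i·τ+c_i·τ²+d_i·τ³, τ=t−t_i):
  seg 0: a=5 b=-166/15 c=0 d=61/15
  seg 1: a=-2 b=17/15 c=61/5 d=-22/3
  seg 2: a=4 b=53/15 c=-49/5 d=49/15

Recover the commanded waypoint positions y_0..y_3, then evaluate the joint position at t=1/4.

y_0 = S_0(0) = a_0 = 5
y_1 = S_1(0) = a_1 = -2
y_2 = S_2(0) = a_2 = 4
y_3 = S_2(1) = 1
t_q=1/4 is in segment 0 (τ=1/4); S_0(τ)=147/64

y_0=5 y_1=-2 y_2=4 y_3=1
S(1/4) = 147/64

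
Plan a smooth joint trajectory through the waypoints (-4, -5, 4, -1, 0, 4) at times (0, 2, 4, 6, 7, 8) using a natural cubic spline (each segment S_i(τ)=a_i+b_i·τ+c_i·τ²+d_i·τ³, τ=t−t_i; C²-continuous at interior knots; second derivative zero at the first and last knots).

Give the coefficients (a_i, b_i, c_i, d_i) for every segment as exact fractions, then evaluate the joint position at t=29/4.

Δ: Δ0=-1/2, Δ1=9/2, Δ2=-5/2, Δ3=1, Δ4=4
row 1: diag=8, rhs=30; c'=1/4, d'=15/4
row 2: denom=8−2·1/4=15/2; d'=(-42−2·15/4)/(15/2)=-33/5
row 3: denom=6−2·4/15=82/15; d'=(21−2·-33/5)/(82/15)=513/82
row 4: denom=4−1·15/82=313/82; d'=(18−1·513/82)/(313/82)=963/313
back: M4=963/313
back: M3=513/82−15/82·963/313=1782/313
back: M2=-33/5−4/15·1782/313=-2541/313
back: M1=15/4−1/4·-2541/313=1809/313
M: M0=0, M1=1809/313, M2=-2541/313, M3=1782/313, M4=963/313, M5=0
seg 0: a=-4, c=M0/2=0, d=(M1−M0)/(6·2)=603/1252, b=Δ0−h0·(2M0+M1)/6=-1519/626
seg 1: a=-5, c=M1/2=1809/626, d=(M2−M1)/(6·2)=-725/626, b=Δ1−h1·(2M1+M2)/6=2099/626
seg 2: a=4, c=M2/2=-2541/626, d=(M3−M2)/(6·2)=1441/1252, b=Δ2−h2·(2M2+M3)/6=635/626
seg 3: a=-1, c=M3/2=891/313, d=(M4−M3)/(6·1)=-273/626, b=Δ3−h3·(2M3+M4)/6=-883/626
seg 4: a=0, c=M4/2=963/626, d=(M5−M4)/(6·1)=-321/626, b=Δ4−h4·(2M4+M5)/6=931/313
t_q=29/4 → seg 4, τ=1/4; S=0+931/313·τ+963/626·τ²+-321/626·τ³=33323/40064

  seg 0: a=-4 b=-1519/626 c=0 d=603/1252
  seg 1: a=-5 b=2099/626 c=1809/626 d=-725/626
  seg 2: a=4 b=635/626 c=-2541/626 d=1441/1252
  seg 3: a=-1 b=-883/626 c=891/313 d=-273/626
  seg 4: a=0 b=931/313 c=963/626 d=-321/626
S(29/4) = 33323/40064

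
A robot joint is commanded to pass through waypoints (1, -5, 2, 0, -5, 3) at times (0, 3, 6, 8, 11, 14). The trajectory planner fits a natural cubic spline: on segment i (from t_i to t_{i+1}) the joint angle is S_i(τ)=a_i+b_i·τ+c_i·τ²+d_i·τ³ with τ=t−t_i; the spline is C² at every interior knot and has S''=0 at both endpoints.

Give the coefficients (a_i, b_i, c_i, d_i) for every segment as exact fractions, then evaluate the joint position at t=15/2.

Δ: Δ0=-2, Δ1=7/3, Δ2=-1, Δ3=-5/3, Δ4=8/3
row 1: diag=12, rhs=26; c'=1/4, d'=13/6
row 2: denom=10−3·1/4=37/4; d'=(-20−3·13/6)/(37/4)=-106/37
row 3: denom=10−2·8/37=354/37; d'=(-4−2·-106/37)/(354/37)=32/177
row 4: denom=12−3·37/118=1305/118; d'=(26−3·32/177)/(1305/118)=3004/1305
back: M4=3004/1305
back: M3=32/177−37/118·3004/1305=-706/1305
back: M2=-106/37−8/37·-706/1305=-3586/1305
back: M1=13/6−1/4·-3586/1305=3724/1305
M: M0=0, M1=3724/1305, M2=-3586/1305, M3=-706/1305, M4=3004/1305, M5=0
seg 0: a=1, c=M0/2=0, d=(M1−M0)/(6·3)=1862/11745, b=Δ0−h0·(2M0+M1)/6=-4472/1305
seg 1: a=-5, c=M1/2=1862/1305, d=(M2−M1)/(6·3)=-731/2349, b=Δ1−h1·(2M1+M2)/6=1114/1305
seg 2: a=2, c=M2/2=-1793/1305, d=(M3−M2)/(6·2)=16/87, b=Δ2−h2·(2M2+M3)/6=1321/1305
seg 3: a=0, c=M3/2=-353/1305, d=(M4−M3)/(6·3)=371/2349, b=Δ3−h3·(2M3+M4)/6=-2971/1305
seg 4: a=-5, c=M4/2=1502/1305, d=(M5−M4)/(6·3)=-1502/11745, b=Δ4−h4·(2M4+M5)/6=476/1305
t_q=15/2 → seg 2, τ=3/2; S=2+1321/1305·τ+-1793/1305·τ²+16/87·τ³=1823/1740

  seg 0: a=1 b=-4472/1305 c=0 d=1862/11745
  seg 1: a=-5 b=1114/1305 c=1862/1305 d=-731/2349
  seg 2: a=2 b=1321/1305 c=-1793/1305 d=16/87
  seg 3: a=0 b=-2971/1305 c=-353/1305 d=371/2349
  seg 4: a=-5 b=476/1305 c=1502/1305 d=-1502/11745
S(15/2) = 1823/1740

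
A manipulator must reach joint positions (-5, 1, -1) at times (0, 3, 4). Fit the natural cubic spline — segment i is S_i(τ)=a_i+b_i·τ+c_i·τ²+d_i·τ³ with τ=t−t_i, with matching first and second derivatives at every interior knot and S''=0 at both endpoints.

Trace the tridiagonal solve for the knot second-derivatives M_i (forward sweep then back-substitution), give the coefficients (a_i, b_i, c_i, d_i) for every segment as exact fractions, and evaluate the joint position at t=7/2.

Δ: Δ0=2, Δ1=-2
row 1: diag=8, rhs=-24; c'=1/8, d'=-3
back: M1=-3
M: M0=0, M1=-3, M2=0
seg 0: a=-5, c=M0/2=0, d=(M1−M0)/(6·3)=-1/6, b=Δ0−h0·(2M0+M1)/6=7/2
seg 1: a=1, c=M1/2=-3/2, d=(M2−M1)/(6·1)=1/2, b=Δ1−h1·(2M1+M2)/6=-1
t_q=7/2 → seg 1, τ=1/2; S=1+-1·τ+-3/2·τ²+1/2·τ³=3/16

  seg 0: a=-5 b=7/2 c=0 d=-1/6
  seg 1: a=1 b=-1 c=-3/2 d=1/2
S(7/2) = 3/16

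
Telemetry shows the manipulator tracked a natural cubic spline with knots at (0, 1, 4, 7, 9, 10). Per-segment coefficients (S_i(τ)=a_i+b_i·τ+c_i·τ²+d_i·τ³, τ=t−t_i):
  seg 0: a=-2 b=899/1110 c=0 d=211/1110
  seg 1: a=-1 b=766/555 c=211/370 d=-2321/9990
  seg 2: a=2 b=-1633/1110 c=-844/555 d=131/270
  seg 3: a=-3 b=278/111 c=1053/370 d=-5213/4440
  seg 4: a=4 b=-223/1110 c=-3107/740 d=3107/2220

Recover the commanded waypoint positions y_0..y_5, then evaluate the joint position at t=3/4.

y_0=-2 y_1=-1 y_2=2 y_3=-3 y_4=4 y_5=1
S(3/4) = -31077/23680

y_0 = S_0(0) = a_0 = -2
y_1 = S_1(0) = a_1 = -1
y_2 = S_2(0) = a_2 = 2
y_3 = S_3(0) = a_3 = -3
y_4 = S_4(0) = a_4 = 4
y_5 = S_4(1) = 1
t_q=3/4 is in segment 0 (τ=3/4); S_0(τ)=-31077/23680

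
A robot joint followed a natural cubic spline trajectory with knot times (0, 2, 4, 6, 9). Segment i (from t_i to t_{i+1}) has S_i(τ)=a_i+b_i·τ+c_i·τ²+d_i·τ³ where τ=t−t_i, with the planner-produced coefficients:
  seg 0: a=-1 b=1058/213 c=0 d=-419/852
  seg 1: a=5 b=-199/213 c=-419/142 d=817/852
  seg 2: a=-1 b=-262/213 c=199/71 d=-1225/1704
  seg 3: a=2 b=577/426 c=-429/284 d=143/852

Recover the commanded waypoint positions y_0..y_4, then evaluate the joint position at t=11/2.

y_0 = S_0(0) = a_0 = -1
y_1 = S_1(0) = a_1 = 5
y_2 = S_2(0) = a_2 = -1
y_3 = S_3(0) = a_3 = 2
y_4 = S_3(3) = -3
t_q=11/2 is in segment 2 (τ=3/2); S_2(τ)=4703/4544

y_0=-1 y_1=5 y_2=-1 y_3=2 y_4=-3
S(11/2) = 4703/4544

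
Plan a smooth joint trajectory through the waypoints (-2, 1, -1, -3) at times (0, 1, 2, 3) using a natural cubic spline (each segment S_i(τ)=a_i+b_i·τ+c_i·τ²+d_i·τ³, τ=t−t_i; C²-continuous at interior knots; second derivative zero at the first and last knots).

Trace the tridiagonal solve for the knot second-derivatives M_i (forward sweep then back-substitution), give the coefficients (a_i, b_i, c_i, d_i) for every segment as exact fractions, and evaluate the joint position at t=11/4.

Δ: Δ0=3, Δ1=-2, Δ2=-2
row 1: diag=4, rhs=-30; c'=1/4, d'=-15/2
row 2: denom=4−1·1/4=15/4; d'=(0−1·-15/2)/(15/4)=2
back: M2=2
back: M1=-15/2−1/4·2=-8
M: M0=0, M1=-8, M2=2, M3=0
seg 0: a=-2, c=M0/2=0, d=(M1−M0)/(6·1)=-4/3, b=Δ0−h0·(2M0+M1)/6=13/3
seg 1: a=1, c=M1/2=-4, d=(M2−M1)/(6·1)=5/3, b=Δ1−h1·(2M1+M2)/6=1/3
seg 2: a=-1, c=M2/2=1, d=(M3−M2)/(6·1)=-1/3, b=Δ2−h2·(2M2+M3)/6=-8/3
t_q=11/4 → seg 2, τ=3/4; S=-1+-8/3·τ+1·τ²+-1/3·τ³=-165/64

  seg 0: a=-2 b=13/3 c=0 d=-4/3
  seg 1: a=1 b=1/3 c=-4 d=5/3
  seg 2: a=-1 b=-8/3 c=1 d=-1/3
S(11/4) = -165/64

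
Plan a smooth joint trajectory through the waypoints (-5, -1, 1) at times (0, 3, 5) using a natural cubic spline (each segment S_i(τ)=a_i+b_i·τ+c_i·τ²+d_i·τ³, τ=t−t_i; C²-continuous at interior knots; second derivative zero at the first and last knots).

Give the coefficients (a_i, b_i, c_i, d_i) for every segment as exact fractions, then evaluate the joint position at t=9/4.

Δ: Δ0=4/3, Δ1=1
row 1: diag=10, rhs=-2; c'=1/5, d'=-1/5
back: M1=-1/5
M: M0=0, M1=-1/5, M2=0
seg 0: a=-5, c=M0/2=0, d=(M1−M0)/(6·3)=-1/90, b=Δ0−h0·(2M0+M1)/6=43/30
seg 1: a=-1, c=M1/2=-1/10, d=(M2−M1)/(6·2)=1/60, b=Δ1−h1·(2M1+M2)/6=17/15
t_q=9/4 → seg 0, τ=9/4; S=-5+43/30·τ+0·τ²+-1/90·τ³=-1217/640

  seg 0: a=-5 b=43/30 c=0 d=-1/90
  seg 1: a=-1 b=17/15 c=-1/10 d=1/60
S(9/4) = -1217/640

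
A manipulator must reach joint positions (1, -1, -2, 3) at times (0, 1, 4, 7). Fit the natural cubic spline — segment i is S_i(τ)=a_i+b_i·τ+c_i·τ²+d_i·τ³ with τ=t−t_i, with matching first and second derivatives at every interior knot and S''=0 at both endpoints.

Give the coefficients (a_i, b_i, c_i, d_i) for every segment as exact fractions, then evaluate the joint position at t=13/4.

Δ: Δ0=-2, Δ1=-1/3, Δ2=5/3
row 1: diag=8, rhs=10; c'=3/8, d'=5/4
row 2: denom=12−3·3/8=87/8; d'=(12−3·5/4)/(87/8)=22/29
back: M2=22/29
back: M1=5/4−3/8·22/29=28/29
M: M0=0, M1=28/29, M2=22/29, M3=0
seg 0: a=1, c=M0/2=0, d=(M1−M0)/(6·1)=14/87, b=Δ0−h0·(2M0+M1)/6=-188/87
seg 1: a=-1, c=M1/2=14/29, d=(M2−M1)/(6·3)=-1/87, b=Δ1−h1·(2M1+M2)/6=-146/87
seg 2: a=-2, c=M2/2=11/29, d=(M3−M2)/(6·3)=-11/261, b=Δ2−h2·(2M2+M3)/6=79/87
t_q=13/4 → seg 1, τ=9/4; S=-1+-146/87·τ+14/29·τ²+-1/87·τ³=-4571/1856

  seg 0: a=1 b=-188/87 c=0 d=14/87
  seg 1: a=-1 b=-146/87 c=14/29 d=-1/87
  seg 2: a=-2 b=79/87 c=11/29 d=-11/261
S(13/4) = -4571/1856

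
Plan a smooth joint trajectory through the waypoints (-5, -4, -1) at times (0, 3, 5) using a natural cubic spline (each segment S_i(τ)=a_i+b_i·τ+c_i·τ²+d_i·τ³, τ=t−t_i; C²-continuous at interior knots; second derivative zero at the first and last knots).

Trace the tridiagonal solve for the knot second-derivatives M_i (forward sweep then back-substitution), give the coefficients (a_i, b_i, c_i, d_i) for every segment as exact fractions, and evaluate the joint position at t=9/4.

Δ: Δ0=1/3, Δ1=3/2
row 1: diag=10, rhs=7; c'=1/5, d'=7/10
back: M1=7/10
M: M0=0, M1=7/10, M2=0
seg 0: a=-5, c=M0/2=0, d=(M1−M0)/(6·3)=7/180, b=Δ0−h0·(2M0+M1)/6=-1/60
seg 1: a=-4, c=M1/2=7/20, d=(M2−M1)/(6·2)=-7/120, b=Δ1−h1·(2M1+M2)/6=31/30
t_q=9/4 → seg 0, τ=9/4; S=-5+-1/60·τ+0·τ²+7/180·τ³=-5881/1280

  seg 0: a=-5 b=-1/60 c=0 d=7/180
  seg 1: a=-4 b=31/30 c=7/20 d=-7/120
S(9/4) = -5881/1280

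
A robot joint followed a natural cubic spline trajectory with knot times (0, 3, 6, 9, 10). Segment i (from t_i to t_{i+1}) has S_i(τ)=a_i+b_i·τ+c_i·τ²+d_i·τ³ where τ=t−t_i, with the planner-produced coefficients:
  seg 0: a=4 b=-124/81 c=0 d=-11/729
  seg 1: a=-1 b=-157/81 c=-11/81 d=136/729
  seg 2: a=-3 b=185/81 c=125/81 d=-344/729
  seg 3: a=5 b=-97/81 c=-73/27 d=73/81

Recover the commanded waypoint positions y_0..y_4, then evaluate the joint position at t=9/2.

y_0=4 y_1=-1 y_2=-3 y_3=5 y_4=2
S(9/2) = -43/12

y_0 = S_0(0) = a_0 = 4
y_1 = S_1(0) = a_1 = -1
y_2 = S_2(0) = a_2 = -3
y_3 = S_3(0) = a_3 = 5
y_4 = S_3(1) = 2
t_q=9/2 is in segment 1 (τ=3/2); S_1(τ)=-43/12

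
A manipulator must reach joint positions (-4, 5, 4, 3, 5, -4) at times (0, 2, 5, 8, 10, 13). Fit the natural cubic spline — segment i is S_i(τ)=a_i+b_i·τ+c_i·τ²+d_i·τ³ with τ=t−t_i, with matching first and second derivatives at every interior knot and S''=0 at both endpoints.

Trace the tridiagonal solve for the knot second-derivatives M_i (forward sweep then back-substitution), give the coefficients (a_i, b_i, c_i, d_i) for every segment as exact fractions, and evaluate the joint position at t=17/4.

Δ: Δ0=9/2, Δ1=-1/3, Δ2=-1/3, Δ3=1, Δ4=-3
row 1: diag=10, rhs=-29; c'=3/10, d'=-29/10
row 2: denom=12−3·3/10=111/10; d'=(0−3·-29/10)/(111/10)=29/37
row 3: denom=10−3·10/37=340/37; d'=(8−3·29/37)/(340/37)=209/340
row 4: denom=10−2·37/170=813/85; d'=(-24−2·209/340)/(813/85)=-4289/1626
back: M4=-4289/1626
back: M3=209/340−37/170·-4289/1626=1933/1626
back: M2=29/37−10/37·1933/1626=376/813
back: M1=-29/10−3/10·376/813=-1647/542
M: M0=0, M1=-1647/542, M2=376/813, M3=1933/1626, M4=-4289/1626, M5=0
seg 0: a=-4, c=M0/2=0, d=(M1−M0)/(6·2)=-549/2168, b=Δ0−h0·(2M0+M1)/6=1494/271
seg 1: a=5, c=M1/2=-1647/1084, d=(M2−M1)/(6·3)=5693/29268, b=Δ1−h1·(2M1+M2)/6=1341/542
seg 2: a=4, c=M2/2=188/813, d=(M3−M2)/(6·3)=1181/29268, b=Δ2−h2·(2M2+M3)/6=-1507/1084
seg 3: a=3, c=M3/2=1933/3252, d=(M4−M3)/(6·2)=-1037/3252, b=Δ3−h3·(2M3+M4)/6=589/542
seg 4: a=5, c=M4/2=-4289/3252, d=(M5−M4)/(6·3)=4289/29268, b=Δ4−h4·(2M4+M5)/6=-589/1626
t_q=17/4 → seg 1, τ=9/4; S=5+1341/542·τ+-1647/1084·τ²+5693/29268·τ³=353171/69376

  seg 0: a=-4 b=1494/271 c=0 d=-549/2168
  seg 1: a=5 b=1341/542 c=-1647/1084 d=5693/29268
  seg 2: a=4 b=-1507/1084 c=188/813 d=1181/29268
  seg 3: a=3 b=589/542 c=1933/3252 d=-1037/3252
  seg 4: a=5 b=-589/1626 c=-4289/3252 d=4289/29268
S(17/4) = 353171/69376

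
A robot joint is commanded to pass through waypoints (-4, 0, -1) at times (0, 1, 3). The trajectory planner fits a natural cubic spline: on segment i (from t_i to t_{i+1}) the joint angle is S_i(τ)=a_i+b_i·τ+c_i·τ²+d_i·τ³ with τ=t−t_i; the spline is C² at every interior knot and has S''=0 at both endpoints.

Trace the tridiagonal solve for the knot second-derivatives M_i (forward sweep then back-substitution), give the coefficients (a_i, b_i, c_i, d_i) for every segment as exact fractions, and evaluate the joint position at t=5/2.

  seg 0: a=-4 b=19/4 c=0 d=-3/4
  seg 1: a=0 b=5/2 c=-9/4 d=3/8
S(5/2) = -3/64

Δ: Δ0=4, Δ1=-1/2
row 1: diag=6, rhs=-27; c'=1/3, d'=-9/2
back: M1=-9/2
M: M0=0, M1=-9/2, M2=0
seg 0: a=-4, c=M0/2=0, d=(M1−M0)/(6·1)=-3/4, b=Δ0−h0·(2M0+M1)/6=19/4
seg 1: a=0, c=M1/2=-9/4, d=(M2−M1)/(6·2)=3/8, b=Δ1−h1·(2M1+M2)/6=5/2
t_q=5/2 → seg 1, τ=3/2; S=0+5/2·τ+-9/4·τ²+3/8·τ³=-3/64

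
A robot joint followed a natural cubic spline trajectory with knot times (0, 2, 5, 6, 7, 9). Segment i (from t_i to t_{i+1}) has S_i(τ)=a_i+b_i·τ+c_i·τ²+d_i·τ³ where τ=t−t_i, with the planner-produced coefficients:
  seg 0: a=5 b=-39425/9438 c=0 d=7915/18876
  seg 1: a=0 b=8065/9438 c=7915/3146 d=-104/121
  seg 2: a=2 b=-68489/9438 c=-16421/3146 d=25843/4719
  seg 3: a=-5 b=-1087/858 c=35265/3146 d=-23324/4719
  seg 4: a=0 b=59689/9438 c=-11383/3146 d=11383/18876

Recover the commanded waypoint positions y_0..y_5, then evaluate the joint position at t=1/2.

y_0=5 y_1=0 y_2=2 y_3=-5 y_4=0 y_5=3
S(1/2) = 149185/50336

y_0 = S_0(0) = a_0 = 5
y_1 = S_1(0) = a_1 = 0
y_2 = S_2(0) = a_2 = 2
y_3 = S_3(0) = a_3 = -5
y_4 = S_4(0) = a_4 = 0
y_5 = S_4(2) = 3
t_q=1/2 is in segment 0 (τ=1/2); S_0(τ)=149185/50336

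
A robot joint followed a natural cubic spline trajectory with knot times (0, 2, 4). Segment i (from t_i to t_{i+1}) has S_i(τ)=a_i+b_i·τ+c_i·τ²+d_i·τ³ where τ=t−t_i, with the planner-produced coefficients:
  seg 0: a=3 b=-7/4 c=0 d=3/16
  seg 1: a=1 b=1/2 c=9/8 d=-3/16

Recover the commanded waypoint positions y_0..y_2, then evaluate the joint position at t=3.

y_0=3 y_1=1 y_2=5
S(3) = 39/16

y_0 = S_0(0) = a_0 = 3
y_1 = S_1(0) = a_1 = 1
y_2 = S_1(2) = 5
t_q=3 is in segment 1 (τ=1); S_1(τ)=39/16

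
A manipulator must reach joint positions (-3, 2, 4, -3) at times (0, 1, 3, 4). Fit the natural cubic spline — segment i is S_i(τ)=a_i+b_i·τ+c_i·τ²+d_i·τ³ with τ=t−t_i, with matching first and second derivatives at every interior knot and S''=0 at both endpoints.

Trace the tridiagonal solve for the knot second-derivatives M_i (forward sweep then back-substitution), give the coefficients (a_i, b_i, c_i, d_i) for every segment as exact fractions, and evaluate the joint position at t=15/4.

  seg 0: a=-3 b=21/4 c=0 d=-1/4
  seg 1: a=2 b=9/2 c=-3/4 d=-1/2
  seg 2: a=4 b=-9/2 c=-15/4 d=5/4
S(15/4) = -245/256

Δ: Δ0=5, Δ1=1, Δ2=-7
row 1: diag=6, rhs=-24; c'=1/3, d'=-4
row 2: denom=6−2·1/3=16/3; d'=(-48−2·-4)/(16/3)=-15/2
back: M2=-15/2
back: M1=-4−1/3·-15/2=-3/2
M: M0=0, M1=-3/2, M2=-15/2, M3=0
seg 0: a=-3, c=M0/2=0, d=(M1−M0)/(6·1)=-1/4, b=Δ0−h0·(2M0+M1)/6=21/4
seg 1: a=2, c=M1/2=-3/4, d=(M2−M1)/(6·2)=-1/2, b=Δ1−h1·(2M1+M2)/6=9/2
seg 2: a=4, c=M2/2=-15/4, d=(M3−M2)/(6·1)=5/4, b=Δ2−h2·(2M2+M3)/6=-9/2
t_q=15/4 → seg 2, τ=3/4; S=4+-9/2·τ+-15/4·τ²+5/4·τ³=-245/256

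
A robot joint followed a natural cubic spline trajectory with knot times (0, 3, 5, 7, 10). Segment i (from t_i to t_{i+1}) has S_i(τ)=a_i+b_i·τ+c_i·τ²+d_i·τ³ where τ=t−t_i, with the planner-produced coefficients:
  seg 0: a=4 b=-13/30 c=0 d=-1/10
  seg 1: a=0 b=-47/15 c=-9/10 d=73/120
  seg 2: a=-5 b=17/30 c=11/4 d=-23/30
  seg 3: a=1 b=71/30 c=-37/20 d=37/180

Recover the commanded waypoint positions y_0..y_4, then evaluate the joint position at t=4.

y_0 = S_0(0) = a_0 = 4
y_1 = S_1(0) = a_1 = 0
y_2 = S_2(0) = a_2 = -5
y_3 = S_3(0) = a_3 = 1
y_4 = S_3(3) = -3
t_q=4 is in segment 1 (τ=1); S_1(τ)=-137/40

y_0=4 y_1=0 y_2=-5 y_3=1 y_4=-3
S(4) = -137/40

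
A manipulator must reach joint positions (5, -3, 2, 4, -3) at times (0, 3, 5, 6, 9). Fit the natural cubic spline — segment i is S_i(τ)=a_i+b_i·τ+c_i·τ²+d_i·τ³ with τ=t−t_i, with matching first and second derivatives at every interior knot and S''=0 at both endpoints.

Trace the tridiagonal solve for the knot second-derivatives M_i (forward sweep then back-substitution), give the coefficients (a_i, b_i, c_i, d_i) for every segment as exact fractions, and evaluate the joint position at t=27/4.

  seg 0: a=5 b=-1263/292 c=0 d=1453/7884
  seg 1: a=-3 b=95/146 c=1453/876 d=-643/1752
  seg 2: a=2 b=631/219 c=-119/219 d=-74/219
  seg 3: a=4 b=57/73 c=-341/219 d=341/1971
S(27/4) = 17673/4672

Δ: Δ0=-8/3, Δ1=5/2, Δ2=2, Δ3=-7/3
row 1: diag=10, rhs=31; c'=1/5, d'=31/10
row 2: denom=6−2·1/5=28/5; d'=(-3−2·31/10)/(28/5)=-23/14
row 3: denom=8−1·5/28=219/28; d'=(-26−1·-23/14)/(219/28)=-682/219
back: M3=-682/219
back: M2=-23/14−5/28·-682/219=-238/219
back: M1=31/10−1/5·-238/219=1453/438
M: M0=0, M1=1453/438, M2=-238/219, M3=-682/219, M4=0
seg 0: a=5, c=M0/2=0, d=(M1−M0)/(6·3)=1453/7884, b=Δ0−h0·(2M0+M1)/6=-1263/292
seg 1: a=-3, c=M1/2=1453/876, d=(M2−M1)/(6·2)=-643/1752, b=Δ1−h1·(2M1+M2)/6=95/146
seg 2: a=2, c=M2/2=-119/219, d=(M3−M2)/(6·1)=-74/219, b=Δ2−h2·(2M2+M3)/6=631/219
seg 3: a=4, c=M3/2=-341/219, d=(M4−M3)/(6·3)=341/1971, b=Δ3−h3·(2M3+M4)/6=57/73
t_q=27/4 → seg 3, τ=3/4; S=4+57/73·τ+-341/219·τ²+341/1971·τ³=17673/4672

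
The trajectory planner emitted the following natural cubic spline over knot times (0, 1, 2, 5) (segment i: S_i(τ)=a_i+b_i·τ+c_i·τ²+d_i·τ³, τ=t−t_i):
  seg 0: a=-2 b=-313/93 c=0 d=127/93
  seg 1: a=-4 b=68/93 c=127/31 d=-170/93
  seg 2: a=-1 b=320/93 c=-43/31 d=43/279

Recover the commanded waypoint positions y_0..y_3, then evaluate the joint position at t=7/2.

y_0 = S_0(0) = a_0 = -2
y_1 = S_1(0) = a_1 = -4
y_2 = S_2(0) = a_2 = -1
y_3 = S_2(3) = 1
t_q=7/2 is in segment 2 (τ=3/2); S_2(τ)=387/248

y_0=-2 y_1=-4 y_2=-1 y_3=1
S(7/2) = 387/248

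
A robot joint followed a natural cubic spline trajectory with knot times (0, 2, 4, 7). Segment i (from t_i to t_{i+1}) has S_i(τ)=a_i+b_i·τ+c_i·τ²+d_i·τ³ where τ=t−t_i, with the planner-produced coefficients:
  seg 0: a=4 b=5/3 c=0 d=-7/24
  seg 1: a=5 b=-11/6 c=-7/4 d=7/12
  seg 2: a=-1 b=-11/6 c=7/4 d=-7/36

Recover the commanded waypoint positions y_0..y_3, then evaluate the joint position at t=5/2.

y_0=4 y_1=5 y_2=-1 y_3=4
S(5/2) = 119/32

y_0 = S_0(0) = a_0 = 4
y_1 = S_1(0) = a_1 = 5
y_2 = S_2(0) = a_2 = -1
y_3 = S_2(3) = 4
t_q=5/2 is in segment 1 (τ=1/2); S_1(τ)=119/32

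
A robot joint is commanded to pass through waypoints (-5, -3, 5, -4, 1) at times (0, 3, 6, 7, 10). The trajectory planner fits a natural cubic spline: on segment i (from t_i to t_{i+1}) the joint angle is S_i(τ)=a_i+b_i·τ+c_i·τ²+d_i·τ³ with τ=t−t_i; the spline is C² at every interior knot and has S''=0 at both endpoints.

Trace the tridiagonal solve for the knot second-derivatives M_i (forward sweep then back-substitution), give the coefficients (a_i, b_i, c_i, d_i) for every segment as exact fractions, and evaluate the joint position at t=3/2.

  seg 0: a=-5 b=-143/114 c=0 d=73/342
  seg 1: a=-3 b=257/57 c=73/38 d=-289/342
  seg 2: a=5 b=-773/114 c=-108/19 d=395/114
  seg 3: a=-4 b=-442/57 c=179/38 d=-179/342
S(3/2) = -1873/304

Δ: Δ0=2/3, Δ1=8/3, Δ2=-9, Δ3=5/3
row 1: diag=12, rhs=12; c'=1/4, d'=1
row 2: denom=8−3·1/4=29/4; d'=(-70−3·1)/(29/4)=-292/29
row 3: denom=8−1·4/29=228/29; d'=(64−1·-292/29)/(228/29)=179/19
back: M3=179/19
back: M2=-292/29−4/29·179/19=-216/19
back: M1=1−1/4·-216/19=73/19
M: M0=0, M1=73/19, M2=-216/19, M3=179/19, M4=0
seg 0: a=-5, c=M0/2=0, d=(M1−M0)/(6·3)=73/342, b=Δ0−h0·(2M0+M1)/6=-143/114
seg 1: a=-3, c=M1/2=73/38, d=(M2−M1)/(6·3)=-289/342, b=Δ1−h1·(2M1+M2)/6=257/57
seg 2: a=5, c=M2/2=-108/19, d=(M3−M2)/(6·1)=395/114, b=Δ2−h2·(2M2+M3)/6=-773/114
seg 3: a=-4, c=M3/2=179/38, d=(M4−M3)/(6·3)=-179/342, b=Δ3−h3·(2M3+M4)/6=-442/57
t_q=3/2 → seg 0, τ=3/2; S=-5+-143/114·τ+0·τ²+73/342·τ³=-1873/304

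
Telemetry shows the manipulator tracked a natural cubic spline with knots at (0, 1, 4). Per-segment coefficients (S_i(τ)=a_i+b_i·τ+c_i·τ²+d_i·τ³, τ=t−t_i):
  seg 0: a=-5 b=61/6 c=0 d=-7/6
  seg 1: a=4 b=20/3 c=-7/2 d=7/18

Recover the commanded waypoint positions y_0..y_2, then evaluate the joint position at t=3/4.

y_0 = S_0(0) = a_0 = -5
y_1 = S_1(0) = a_1 = 4
y_2 = S_1(3) = 3
t_q=3/4 is in segment 0 (τ=3/4); S_0(τ)=273/128

y_0=-5 y_1=4 y_2=3
S(3/4) = 273/128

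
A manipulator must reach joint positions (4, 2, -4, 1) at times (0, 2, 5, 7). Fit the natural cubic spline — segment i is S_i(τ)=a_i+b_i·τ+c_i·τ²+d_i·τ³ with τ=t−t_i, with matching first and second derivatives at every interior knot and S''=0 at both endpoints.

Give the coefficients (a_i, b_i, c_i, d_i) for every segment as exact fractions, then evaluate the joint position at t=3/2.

  seg 0: a=4 b=-44/91 c=0 d=-47/364
  seg 1: a=2 b=-185/91 c=-141/182 d=11/42
  seg 2: a=-4 b=71/182 c=144/91 d=-24/91
S(3/2) = 1181/416

Δ: Δ0=-1, Δ1=-2, Δ2=5/2
row 1: diag=10, rhs=-6; c'=3/10, d'=-3/5
row 2: denom=10−3·3/10=91/10; d'=(27−3·-3/5)/(91/10)=288/91
back: M2=288/91
back: M1=-3/5−3/10·288/91=-141/91
M: M0=0, M1=-141/91, M2=288/91, M3=0
seg 0: a=4, c=M0/2=0, d=(M1−M0)/(6·2)=-47/364, b=Δ0−h0·(2M0+M1)/6=-44/91
seg 1: a=2, c=M1/2=-141/182, d=(M2−M1)/(6·3)=11/42, b=Δ1−h1·(2M1+M2)/6=-185/91
seg 2: a=-4, c=M2/2=144/91, d=(M3−M2)/(6·2)=-24/91, b=Δ2−h2·(2M2+M3)/6=71/182
t_q=3/2 → seg 0, τ=3/2; S=4+-44/91·τ+0·τ²+-47/364·τ³=1181/416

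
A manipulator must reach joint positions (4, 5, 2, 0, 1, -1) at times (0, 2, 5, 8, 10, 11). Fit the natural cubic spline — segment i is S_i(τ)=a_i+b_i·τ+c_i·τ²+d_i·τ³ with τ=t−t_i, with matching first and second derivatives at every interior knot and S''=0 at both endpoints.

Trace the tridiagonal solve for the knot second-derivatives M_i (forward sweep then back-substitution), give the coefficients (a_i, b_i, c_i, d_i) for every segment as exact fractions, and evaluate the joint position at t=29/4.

Δ: Δ0=1/2, Δ1=-1, Δ2=-2/3, Δ3=1/2, Δ4=-2
row 1: diag=10, rhs=-9; c'=3/10, d'=-9/10
row 2: denom=12−3·3/10=111/10; d'=(2−3·-9/10)/(111/10)=47/111
row 3: denom=10−3·10/37=340/37; d'=(7−3·47/111)/(340/37)=53/85
row 4: denom=6−2·37/170=473/85; d'=(-15−2·53/85)/(473/85)=-1381/473
back: M4=-1381/473
back: M3=53/85−37/170·-1381/473=1191/946
back: M2=47/111−10/37·1191/946=118/1419
back: M1=-9/10−3/10·118/1419=-875/946
M: M0=0, M1=-875/946, M2=118/1419, M3=1191/946, M4=-1381/473, M5=0
seg 0: a=4, c=M0/2=0, d=(M1−M0)/(6·2)=-875/11352, b=Δ0−h0·(2M0+M1)/6=1147/1419
seg 1: a=5, c=M1/2=-875/1892, d=(M2−M1)/(6·3)=2861/51084, b=Δ1−h1·(2M1+M2)/6=-331/2838
seg 2: a=2, c=M2/2=59/1419, d=(M3−M2)/(6·3)=3337/51084, b=Δ2−h2·(2M2+M3)/6=-7829/5676
seg 3: a=0, c=M3/2=1191/1892, d=(M4−M3)/(6·2)=-3953/11352, b=Δ3−h3·(2M3+M4)/6=1799/2838
seg 4: a=1, c=M4/2=-1381/946, d=(M5−M4)/(6·1)=1381/2838, b=Δ4−h4·(2M4+M5)/6=-1457/1419
t_q=29/4 → seg 2, τ=9/4; S=2+-7829/5676·τ+59/1419·τ²+3337/51084·τ³=-1639/11008

  seg 0: a=4 b=1147/1419 c=0 d=-875/11352
  seg 1: a=5 b=-331/2838 c=-875/1892 d=2861/51084
  seg 2: a=2 b=-7829/5676 c=59/1419 d=3337/51084
  seg 3: a=0 b=1799/2838 c=1191/1892 d=-3953/11352
  seg 4: a=1 b=-1457/1419 c=-1381/946 d=1381/2838
S(29/4) = -1639/11008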